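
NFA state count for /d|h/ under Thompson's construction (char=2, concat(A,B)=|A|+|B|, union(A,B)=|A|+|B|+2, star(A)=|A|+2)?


Syntax tree has 2 char leaf(s), 1 union(s), 0 star(s)
chars contribute 2×2 = 4; each union adds +2; each star adds +2
Total: 4 + 2 + 0 = 6 states


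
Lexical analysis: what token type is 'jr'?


Pattern: letter/underscore followed by alphanumerics, not a keyword
Type: IDENTIFIER


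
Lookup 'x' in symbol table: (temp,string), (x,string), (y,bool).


Lookup 'x' → type string


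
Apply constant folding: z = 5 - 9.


5 - 9 = -4 at compile time
Optimized: z = -4


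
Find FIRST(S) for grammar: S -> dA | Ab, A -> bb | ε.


Per alternative of S: FIRST(dA) = {d}; FIRST(Ab) = {b}
FIRST(S) = {b, d}


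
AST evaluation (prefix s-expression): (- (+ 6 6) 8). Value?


Evaluate inner: (+ 6 6) = 12
Evaluate root: (- 12 8) = 4
Result: 4


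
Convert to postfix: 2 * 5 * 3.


Left to right (same or higher precedence on left)
Postfix: 2 5 * 3 *


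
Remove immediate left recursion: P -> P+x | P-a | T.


Left-recursive alternatives: P+x, P-a; non-recursive: T
Introduce P': P -> TP', P' -> +xP' | -aP' | ε


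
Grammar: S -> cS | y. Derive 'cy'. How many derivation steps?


Derivation: S => cS => cy
Steps: 2


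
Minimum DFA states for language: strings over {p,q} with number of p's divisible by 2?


Track (count of p) mod 2: states 0..1, accept at 0
Minimal DFA: 2 states


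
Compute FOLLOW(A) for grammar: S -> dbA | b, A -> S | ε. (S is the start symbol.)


$ ∈ FOLLOW(S). For each A -> αBβ: add FIRST(β)\{ε} to FOLLOW(B); if β nullable, add FOLLOW(A).
FOLLOW(A) = {$}


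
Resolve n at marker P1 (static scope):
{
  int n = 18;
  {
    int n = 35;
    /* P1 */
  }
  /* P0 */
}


n declared in the same block as P1
n = 35


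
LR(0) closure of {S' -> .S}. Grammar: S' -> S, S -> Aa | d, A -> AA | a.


Start: S' -> .S
For each item with dot before a nonterminal B, add B -> .γ for every B-production
Closure: [S' -> .S, S -> .Aa, S -> .d, A -> .AA, A -> .a]


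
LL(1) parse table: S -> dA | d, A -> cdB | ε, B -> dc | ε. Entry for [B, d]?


For [B, d]: 'd' ∈ FIRST(dc)
Entry: B -> dc


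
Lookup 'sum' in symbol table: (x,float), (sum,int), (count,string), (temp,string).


Lookup 'sum' → type int


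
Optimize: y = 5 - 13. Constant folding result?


5 - 13 = -8 at compile time
Optimized: y = -8


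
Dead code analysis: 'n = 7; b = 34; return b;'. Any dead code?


n is assigned but never read
Dead: 'n = 7'


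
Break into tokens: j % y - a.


Scan left to right, longest-match per lexeme
Tokens: ID(j), OP(%), ID(y), OP(-), ID(a)


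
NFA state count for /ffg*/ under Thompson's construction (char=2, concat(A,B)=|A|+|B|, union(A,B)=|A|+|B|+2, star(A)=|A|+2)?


Syntax tree has 3 char leaf(s), 0 union(s), 1 star(s)
chars contribute 3×2 = 6; each union adds +2; each star adds +2
Total: 6 + 0 + 2 = 8 states


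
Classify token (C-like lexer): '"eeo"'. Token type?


Pattern: double-quoted sequence
Type: STRING_LITERAL


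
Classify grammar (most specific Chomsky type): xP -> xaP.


LHS has context (more than one symbol) and |LHS| ≤ |RHS|
Classification: Type 1 (Context-Sensitive)


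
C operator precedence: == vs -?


'-' is additive (level 9); '==' is equality (level 6)
Higher level binds tighter
'-' has higher precedence than '=='


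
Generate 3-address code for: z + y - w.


Break into single-operator statements:
t1 = z + y
t2 = t1 - w


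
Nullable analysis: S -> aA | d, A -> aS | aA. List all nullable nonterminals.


A nonterminal is nullable iff some alternative derives ε (directly, or every symbol in it is nullable)
Nullable: {}


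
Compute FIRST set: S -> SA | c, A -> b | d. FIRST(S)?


Per alternative of S: FIRST(SA) = {c}; FIRST(c) = {c}
FIRST(S) = {c}


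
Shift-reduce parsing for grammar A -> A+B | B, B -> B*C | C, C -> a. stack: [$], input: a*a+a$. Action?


no handle on stack; shift 'a'
Action: shift


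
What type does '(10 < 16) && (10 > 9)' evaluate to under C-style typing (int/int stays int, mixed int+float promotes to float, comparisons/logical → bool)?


Operand types: bool && bool
Rule: logical operators take bool operands and yield bool
Result type: bool


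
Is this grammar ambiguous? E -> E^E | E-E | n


'n^n-n' has two parse trees (no precedence encoded between ^ and -)
Ambiguous


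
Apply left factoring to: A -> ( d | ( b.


Common prefix: '('
Factored: A -> ( A', A' -> d | b


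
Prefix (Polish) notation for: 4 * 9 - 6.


left-to-right (same/higher precedence on left): tree is (- (* 4 9) 6)
Prefix: - * 4 9 6


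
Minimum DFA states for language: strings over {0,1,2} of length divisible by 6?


Track length mod 6: states 0..5, accept at 0
Minimal DFA: 6 states


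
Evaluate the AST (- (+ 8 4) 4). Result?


Evaluate inner: (+ 8 4) = 12
Evaluate root: (- 12 4) = 8
Result: 8


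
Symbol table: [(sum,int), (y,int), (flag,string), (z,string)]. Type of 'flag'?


Lookup 'flag' → type string


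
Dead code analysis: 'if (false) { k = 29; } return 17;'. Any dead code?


condition is constant false, so the whole block is unreachable
Dead: 'if (false) { k = 29; }'


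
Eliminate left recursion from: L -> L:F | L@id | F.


Left-recursive alternatives: L:F, L@id; non-recursive: F
Introduce L': L -> FL', L' -> :FL' | @idL' | ε


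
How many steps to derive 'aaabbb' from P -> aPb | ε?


Derivation: P => aPb => aaPbb => aaaPbbb => aaabbb
Steps: 4


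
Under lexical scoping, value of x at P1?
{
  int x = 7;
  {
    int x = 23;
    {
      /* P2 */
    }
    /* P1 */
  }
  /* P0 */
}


x declared in the same block as P1
x = 23


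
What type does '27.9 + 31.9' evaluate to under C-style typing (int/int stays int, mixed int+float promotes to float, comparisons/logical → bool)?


Operand types: float + float
Rule: mixed int/float promotes to float; int/int stays int
Result type: float


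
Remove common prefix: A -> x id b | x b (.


Common prefix: 'x'
Factored: A -> x A', A' -> id b | b (


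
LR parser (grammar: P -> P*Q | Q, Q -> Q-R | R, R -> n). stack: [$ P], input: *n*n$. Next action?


shift '*' to continue P -> P*Q
Action: shift


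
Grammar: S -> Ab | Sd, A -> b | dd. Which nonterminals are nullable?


A nonterminal is nullable iff some alternative derives ε (directly, or every symbol in it is nullable)
Nullable: {}


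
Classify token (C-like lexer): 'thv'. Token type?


Pattern: letter/underscore followed by alphanumerics, not a keyword
Type: IDENTIFIER


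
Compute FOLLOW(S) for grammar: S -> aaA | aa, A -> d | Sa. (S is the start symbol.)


$ ∈ FOLLOW(S). For each A -> αBβ: add FIRST(β)\{ε} to FOLLOW(B); if β nullable, add FOLLOW(A).
FOLLOW(S) = {$, a}


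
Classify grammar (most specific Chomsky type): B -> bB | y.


Right-linear: every RHS is a terminal or a terminal followed by one nonterminal
Classification: Type 3 (Regular)


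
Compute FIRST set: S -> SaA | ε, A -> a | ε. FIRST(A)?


Per alternative of A: FIRST(a) = {a}; FIRST(ε) = {ε}
FIRST(A) = {a, ε}


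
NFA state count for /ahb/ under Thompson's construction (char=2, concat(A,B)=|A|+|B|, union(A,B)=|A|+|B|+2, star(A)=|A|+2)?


Syntax tree has 3 char leaf(s), 0 union(s), 0 star(s)
chars contribute 3×2 = 6; each union adds +2; each star adds +2
Total: 6 + 0 + 0 = 6 states


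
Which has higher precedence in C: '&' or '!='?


'!=' is equality (level 6); '&' is bitwise AND (level 5)
Higher level binds tighter
'!=' has higher precedence than '&'


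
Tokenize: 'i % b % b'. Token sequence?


Scan left to right, longest-match per lexeme
Tokens: ID(i), OP(%), ID(b), OP(%), ID(b)


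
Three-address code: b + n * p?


Break into single-operator statements:
t1 = n * p
t2 = b + t1


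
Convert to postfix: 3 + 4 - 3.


Left to right (same or higher precedence on left)
Postfix: 3 4 + 3 -


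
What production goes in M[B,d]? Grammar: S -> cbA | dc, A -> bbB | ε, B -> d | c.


For [B, d]: 'd' ∈ FIRST(d)
Entry: B -> d


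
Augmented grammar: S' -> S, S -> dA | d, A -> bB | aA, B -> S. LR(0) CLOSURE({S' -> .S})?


Start: S' -> .S
For each item with dot before a nonterminal B, add B -> .γ for every B-production
Closure: [S' -> .S, S -> .dA, S -> .d]


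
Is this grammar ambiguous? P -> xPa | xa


balanced x^n…a^n: each string has a unique parse
Unambiguous


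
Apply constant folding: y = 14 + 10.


14 + 10 = 24 at compile time
Optimized: y = 24


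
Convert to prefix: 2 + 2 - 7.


left-to-right (same/higher precedence on left): tree is (- (+ 2 2) 7)
Prefix: - + 2 2 7


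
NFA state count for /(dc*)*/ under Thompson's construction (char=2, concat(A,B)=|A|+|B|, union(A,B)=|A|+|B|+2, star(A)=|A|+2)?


Syntax tree has 2 char leaf(s), 0 union(s), 2 star(s)
chars contribute 2×2 = 4; each union adds +2; each star adds +2
Total: 4 + 0 + 4 = 8 states


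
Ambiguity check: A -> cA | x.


right-linear, alternatives start with distinct terminals 'c' vs 'x': unique leftmost derivation
Unambiguous


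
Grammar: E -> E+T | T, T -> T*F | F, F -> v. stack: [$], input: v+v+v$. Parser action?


no handle on stack; shift 'v'
Action: shift


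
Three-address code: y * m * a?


Break into single-operator statements:
t1 = y * m
t2 = t1 * a


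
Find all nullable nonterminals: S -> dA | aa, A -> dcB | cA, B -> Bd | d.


A nonterminal is nullable iff some alternative derives ε (directly, or every symbol in it is nullable)
Nullable: {}


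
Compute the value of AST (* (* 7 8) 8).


Evaluate inner: (* 7 8) = 56
Evaluate root: (* 56 8) = 448
Result: 448


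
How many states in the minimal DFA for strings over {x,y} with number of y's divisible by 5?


Track (count of y) mod 5: states 0..4, accept at 0
Minimal DFA: 5 states


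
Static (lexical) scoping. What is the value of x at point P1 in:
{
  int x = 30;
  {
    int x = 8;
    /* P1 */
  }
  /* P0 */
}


x declared in the same block as P1
x = 8


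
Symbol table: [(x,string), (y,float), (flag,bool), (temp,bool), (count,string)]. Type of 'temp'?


Lookup 'temp' → type bool


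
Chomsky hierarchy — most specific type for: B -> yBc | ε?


Single nonterminal LHS, but y^n c^n is not regular
Classification: Type 2 (Context-Free)


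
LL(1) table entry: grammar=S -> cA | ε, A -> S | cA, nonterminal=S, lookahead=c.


For [S, c]: 'c' ∈ FIRST(cA)
Entry: S -> cA


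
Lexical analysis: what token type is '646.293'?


Pattern: digits with a decimal point
Type: FLOAT_LITERAL


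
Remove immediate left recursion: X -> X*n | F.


Left-recursive alternatives: X*n; non-recursive: F
Introduce X': X -> FX', X' -> *nX' | ε


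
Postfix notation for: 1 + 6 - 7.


Left to right (same or higher precedence on left)
Postfix: 1 6 + 7 -


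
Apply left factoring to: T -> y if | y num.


Common prefix: 'y'
Factored: T -> y T', T' -> if | num


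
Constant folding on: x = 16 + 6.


16 + 6 = 22 at compile time
Optimized: x = 22


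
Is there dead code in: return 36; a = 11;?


statement follows a return and is unreachable
Dead: 'a = 11'


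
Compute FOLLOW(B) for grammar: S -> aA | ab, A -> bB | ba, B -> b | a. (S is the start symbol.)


$ ∈ FOLLOW(S). For each A -> αBβ: add FIRST(β)\{ε} to FOLLOW(B); if β nullable, add FOLLOW(A).
FOLLOW(B) = {$}


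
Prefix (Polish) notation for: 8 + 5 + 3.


left-to-right (same/higher precedence on left): tree is (+ (+ 8 5) 3)
Prefix: + + 8 5 3


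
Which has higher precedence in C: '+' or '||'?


'+' is additive (level 9); '||' is logical OR (level 1)
Higher level binds tighter
'+' has higher precedence than '||'


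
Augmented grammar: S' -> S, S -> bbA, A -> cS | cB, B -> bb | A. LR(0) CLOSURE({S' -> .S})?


Start: S' -> .S
For each item with dot before a nonterminal B, add B -> .γ for every B-production
Closure: [S' -> .S, S -> .bbA]


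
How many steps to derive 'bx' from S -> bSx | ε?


Derivation: S => bSx => bx
Steps: 2


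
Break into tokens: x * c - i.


Scan left to right, longest-match per lexeme
Tokens: ID(x), OP(*), ID(c), OP(-), ID(i)


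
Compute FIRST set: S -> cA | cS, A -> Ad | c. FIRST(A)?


Per alternative of A: FIRST(Ad) = {c}; FIRST(c) = {c}
FIRST(A) = {c}


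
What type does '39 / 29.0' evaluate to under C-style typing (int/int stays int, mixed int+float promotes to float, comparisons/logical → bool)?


Operand types: int / float
Rule: mixed int/float promotes to float; int/int stays int
Result type: float


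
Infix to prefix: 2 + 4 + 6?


left-to-right (same/higher precedence on left): tree is (+ (+ 2 4) 6)
Prefix: + + 2 4 6


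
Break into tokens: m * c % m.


Scan left to right, longest-match per lexeme
Tokens: ID(m), OP(*), ID(c), OP(%), ID(m)


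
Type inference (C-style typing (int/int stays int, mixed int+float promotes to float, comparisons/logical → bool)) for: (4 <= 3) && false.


Operand types: bool && bool
Rule: logical operators take bool operands and yield bool
Result type: bool


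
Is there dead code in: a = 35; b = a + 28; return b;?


a is read by b's definition; b is returned
No dead code


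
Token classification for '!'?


Pattern: operator symbol
Type: OPERATOR


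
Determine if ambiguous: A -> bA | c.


right-linear, alternatives start with distinct terminals 'b' vs 'c': unique leftmost derivation
Unambiguous


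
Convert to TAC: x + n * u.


Break into single-operator statements:
t1 = n * u
t2 = x + t1


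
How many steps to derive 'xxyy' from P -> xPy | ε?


Derivation: P => xPy => xxPyy => xxyy
Steps: 3


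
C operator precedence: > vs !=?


'>' is relational (level 7); '!=' is equality (level 6)
Higher level binds tighter
'>' has higher precedence than '!='


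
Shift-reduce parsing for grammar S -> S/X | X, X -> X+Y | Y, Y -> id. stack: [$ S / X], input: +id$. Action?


'+' can extend X; shift to build X -> X+Y
Action: shift


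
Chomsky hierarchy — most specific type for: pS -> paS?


LHS has context (more than one symbol) and |LHS| ≤ |RHS|
Classification: Type 1 (Context-Sensitive)


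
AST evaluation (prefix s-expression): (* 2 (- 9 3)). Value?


Evaluate inner: (- 9 3) = 6
Evaluate root: (* 2 6) = 12
Result: 12


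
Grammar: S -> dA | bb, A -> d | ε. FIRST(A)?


Per alternative of A: FIRST(d) = {d}; FIRST(ε) = {ε}
FIRST(A) = {d, ε}


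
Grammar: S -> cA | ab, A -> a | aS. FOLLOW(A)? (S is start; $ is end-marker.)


$ ∈ FOLLOW(S). For each A -> αBβ: add FIRST(β)\{ε} to FOLLOW(B); if β nullable, add FOLLOW(A).
FOLLOW(A) = {$}


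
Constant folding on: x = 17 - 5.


17 - 5 = 12 at compile time
Optimized: x = 12


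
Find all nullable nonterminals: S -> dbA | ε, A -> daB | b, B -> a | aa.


A nonterminal is nullable iff some alternative derives ε (directly, or every symbol in it is nullable)
Nullable: {S}


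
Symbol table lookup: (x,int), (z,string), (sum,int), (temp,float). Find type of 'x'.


Lookup 'x' → type int


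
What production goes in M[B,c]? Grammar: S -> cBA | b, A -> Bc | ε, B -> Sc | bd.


For [B, c]: 'c' ∈ FIRST(Sc)
Entry: B -> Sc


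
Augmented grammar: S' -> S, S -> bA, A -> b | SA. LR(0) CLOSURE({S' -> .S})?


Start: S' -> .S
For each item with dot before a nonterminal B, add B -> .γ for every B-production
Closure: [S' -> .S, S -> .bA]


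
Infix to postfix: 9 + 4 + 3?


Left to right (same or higher precedence on left)
Postfix: 9 4 + 3 +


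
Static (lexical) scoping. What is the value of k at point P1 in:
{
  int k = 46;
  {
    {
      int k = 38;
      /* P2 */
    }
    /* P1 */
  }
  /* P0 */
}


P1's block does not declare k; resolves to the enclosing declaration at depth 0
k = 46


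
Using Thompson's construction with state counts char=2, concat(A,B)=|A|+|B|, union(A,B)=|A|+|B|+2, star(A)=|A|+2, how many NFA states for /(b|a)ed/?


Syntax tree has 4 char leaf(s), 1 union(s), 0 star(s)
chars contribute 4×2 = 8; each union adds +2; each star adds +2
Total: 8 + 2 + 0 = 10 states


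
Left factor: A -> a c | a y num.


Common prefix: 'a'
Factored: A -> a A', A' -> c | y num


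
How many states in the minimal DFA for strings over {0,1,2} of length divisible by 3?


Track length mod 3: states 0..2, accept at 0
Minimal DFA: 3 states


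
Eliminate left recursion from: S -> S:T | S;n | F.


Left-recursive alternatives: S:T, S;n; non-recursive: F
Introduce S': S -> FS', S' -> :TS' | ;nS' | ε


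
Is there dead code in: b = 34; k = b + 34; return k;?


b is read by k's definition; k is returned
No dead code


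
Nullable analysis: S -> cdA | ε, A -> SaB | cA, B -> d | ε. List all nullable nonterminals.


A nonterminal is nullable iff some alternative derives ε (directly, or every symbol in it is nullable)
Nullable: {B, S}


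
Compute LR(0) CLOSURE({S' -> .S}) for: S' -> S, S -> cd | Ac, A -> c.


Start: S' -> .S
For each item with dot before a nonterminal B, add B -> .γ for every B-production
Closure: [S' -> .S, S -> .cd, S -> .Ac, A -> .c]


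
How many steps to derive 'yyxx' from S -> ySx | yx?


Derivation: S => ySx => yyxx
Steps: 2


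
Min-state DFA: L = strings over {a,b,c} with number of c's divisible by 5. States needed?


Track (count of c) mod 5: states 0..4, accept at 0
Minimal DFA: 5 states


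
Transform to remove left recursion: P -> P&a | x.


Left-recursive alternatives: P&a; non-recursive: x
Introduce P': P -> xP', P' -> &aP' | ε


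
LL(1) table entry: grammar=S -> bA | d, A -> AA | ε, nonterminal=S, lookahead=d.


For [S, d]: 'd' ∈ FIRST(d)
Entry: S -> d


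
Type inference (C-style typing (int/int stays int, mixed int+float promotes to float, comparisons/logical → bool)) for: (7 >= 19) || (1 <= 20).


Operand types: bool || bool
Rule: logical operators take bool operands and yield bool
Result type: bool


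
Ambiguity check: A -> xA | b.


right-linear, alternatives start with distinct terminals 'x' vs 'b': unique leftmost derivation
Unambiguous


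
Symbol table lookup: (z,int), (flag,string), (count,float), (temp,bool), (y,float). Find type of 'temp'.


Lookup 'temp' → type bool


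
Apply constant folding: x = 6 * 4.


6 * 4 = 24 at compile time
Optimized: x = 24


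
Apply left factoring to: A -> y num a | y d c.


Common prefix: 'y'
Factored: A -> y A', A' -> num a | d c


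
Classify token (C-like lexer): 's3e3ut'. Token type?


Pattern: letter/underscore followed by alphanumerics, not a keyword
Type: IDENTIFIER


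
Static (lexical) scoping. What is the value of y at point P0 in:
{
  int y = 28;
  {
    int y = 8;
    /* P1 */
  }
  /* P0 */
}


y declared in the same block as P0
y = 28


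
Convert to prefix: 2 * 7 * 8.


left-to-right (same/higher precedence on left): tree is (* (* 2 7) 8)
Prefix: * * 2 7 8


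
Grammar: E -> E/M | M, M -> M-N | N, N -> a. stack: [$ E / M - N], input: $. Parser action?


handle 'M-N' on top
Action: reduce (M -> M-N)


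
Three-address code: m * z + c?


Break into single-operator statements:
t1 = m * z
t2 = t1 + c


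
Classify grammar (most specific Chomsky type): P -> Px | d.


Left-linear: every RHS is a terminal or one nonterminal followed by a terminal
Classification: Type 3 (Regular)


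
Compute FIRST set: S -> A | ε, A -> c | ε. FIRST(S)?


Per alternative of S: FIRST(A) = {c, ε}; FIRST(ε) = {ε}
FIRST(S) = {c, ε}


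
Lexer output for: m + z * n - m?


Scan left to right, longest-match per lexeme
Tokens: ID(m), OP(+), ID(z), OP(*), ID(n), OP(-), ID(m)


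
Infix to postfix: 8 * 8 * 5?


Left to right (same or higher precedence on left)
Postfix: 8 8 * 5 *


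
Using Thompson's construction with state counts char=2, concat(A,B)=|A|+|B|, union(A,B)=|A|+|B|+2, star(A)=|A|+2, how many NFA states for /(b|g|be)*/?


Syntax tree has 4 char leaf(s), 2 union(s), 1 star(s)
chars contribute 4×2 = 8; each union adds +2; each star adds +2
Total: 8 + 4 + 2 = 14 states


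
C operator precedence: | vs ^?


'^' is bitwise XOR (level 4); '|' is bitwise OR (level 3)
Higher level binds tighter
'^' has higher precedence than '|'


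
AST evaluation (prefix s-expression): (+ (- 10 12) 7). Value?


Evaluate inner: (- 10 12) = -2
Evaluate root: (+ -2 7) = 5
Result: 5


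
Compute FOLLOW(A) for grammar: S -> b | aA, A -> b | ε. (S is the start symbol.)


$ ∈ FOLLOW(S). For each A -> αBβ: add FIRST(β)\{ε} to FOLLOW(B); if β nullable, add FOLLOW(A).
FOLLOW(A) = {$}


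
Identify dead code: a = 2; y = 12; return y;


a is assigned but never read
Dead: 'a = 2'


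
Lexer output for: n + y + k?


Scan left to right, longest-match per lexeme
Tokens: ID(n), OP(+), ID(y), OP(+), ID(k)


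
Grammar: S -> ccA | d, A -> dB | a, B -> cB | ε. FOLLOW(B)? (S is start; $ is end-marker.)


$ ∈ FOLLOW(S). For each A -> αBβ: add FIRST(β)\{ε} to FOLLOW(B); if β nullable, add FOLLOW(A).
FOLLOW(B) = {$}


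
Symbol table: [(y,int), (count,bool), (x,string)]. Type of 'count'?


Lookup 'count' → type bool


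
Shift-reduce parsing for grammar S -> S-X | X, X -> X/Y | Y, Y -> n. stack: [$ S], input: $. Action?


start symbol S on stack, input exhausted
Action: accept


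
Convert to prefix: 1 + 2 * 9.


'*' binds tighter: tree is (+ 1 (* 2 9))
Prefix: + 1 * 2 9


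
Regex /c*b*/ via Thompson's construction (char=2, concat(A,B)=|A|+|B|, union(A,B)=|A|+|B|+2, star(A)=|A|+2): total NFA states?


Syntax tree has 2 char leaf(s), 0 union(s), 2 star(s)
chars contribute 2×2 = 4; each union adds +2; each star adds +2
Total: 4 + 0 + 4 = 8 states


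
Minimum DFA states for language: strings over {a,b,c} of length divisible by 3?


Track length mod 3: states 0..2, accept at 0
Minimal DFA: 3 states


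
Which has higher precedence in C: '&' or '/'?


'/' is multiplicative (level 10); '&' is bitwise AND (level 5)
Higher level binds tighter
'/' has higher precedence than '&'


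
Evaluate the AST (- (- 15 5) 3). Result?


Evaluate inner: (- 15 5) = 10
Evaluate root: (- 10 3) = 7
Result: 7


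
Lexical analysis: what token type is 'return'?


Pattern: reserved word
Type: KEYWORD


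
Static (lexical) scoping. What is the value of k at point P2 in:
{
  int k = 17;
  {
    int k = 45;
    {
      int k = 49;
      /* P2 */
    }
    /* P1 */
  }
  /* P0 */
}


k declared in the same block as P2
k = 49


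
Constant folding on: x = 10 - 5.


10 - 5 = 5 at compile time
Optimized: x = 5


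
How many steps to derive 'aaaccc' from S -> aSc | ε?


Derivation: S => aSc => aaScc => aaaSccc => aaaccc
Steps: 4


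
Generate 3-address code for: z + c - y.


Break into single-operator statements:
t1 = z + c
t2 = t1 - y


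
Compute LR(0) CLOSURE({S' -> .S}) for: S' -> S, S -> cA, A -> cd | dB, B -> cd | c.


Start: S' -> .S
For each item with dot before a nonterminal B, add B -> .γ for every B-production
Closure: [S' -> .S, S -> .cA]


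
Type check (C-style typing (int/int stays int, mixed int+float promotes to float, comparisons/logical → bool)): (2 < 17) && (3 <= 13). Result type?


Operand types: bool && bool
Rule: logical operators take bool operands and yield bool
Result type: bool


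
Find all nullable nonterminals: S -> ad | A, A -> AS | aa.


A nonterminal is nullable iff some alternative derives ε (directly, or every symbol in it is nullable)
Nullable: {}


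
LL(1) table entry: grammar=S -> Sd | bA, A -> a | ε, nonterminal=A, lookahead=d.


For [A, d]: ε is nullable and 'd' ∈ FOLLOW(A)
Entry: A -> ε


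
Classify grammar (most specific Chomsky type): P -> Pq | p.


Left-linear: every RHS is a terminal or one nonterminal followed by a terminal
Classification: Type 3 (Regular)


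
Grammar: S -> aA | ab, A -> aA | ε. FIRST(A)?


Per alternative of A: FIRST(aA) = {a}; FIRST(ε) = {ε}
FIRST(A) = {a, ε}


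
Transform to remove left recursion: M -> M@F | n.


Left-recursive alternatives: M@F; non-recursive: n
Introduce M': M -> nM', M' -> @FM' | ε


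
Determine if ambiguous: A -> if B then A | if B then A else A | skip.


dangling else: 'if B then if B then skip else skip' parses two ways
Ambiguous


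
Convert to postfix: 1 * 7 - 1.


Left to right (same or higher precedence on left)
Postfix: 1 7 * 1 -


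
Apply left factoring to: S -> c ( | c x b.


Common prefix: 'c'
Factored: S -> c S', S' -> ( | x b


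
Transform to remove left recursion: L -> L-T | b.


Left-recursive alternatives: L-T; non-recursive: b
Introduce L': L -> bL', L' -> -TL' | ε


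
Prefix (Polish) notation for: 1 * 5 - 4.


left-to-right (same/higher precedence on left): tree is (- (* 1 5) 4)
Prefix: - * 1 5 4


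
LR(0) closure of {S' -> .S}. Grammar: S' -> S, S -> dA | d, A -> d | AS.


Start: S' -> .S
For each item with dot before a nonterminal B, add B -> .γ for every B-production
Closure: [S' -> .S, S -> .dA, S -> .d]


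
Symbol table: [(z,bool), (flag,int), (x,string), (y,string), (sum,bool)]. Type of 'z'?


Lookup 'z' → type bool


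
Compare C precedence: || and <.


'<' is relational (level 7); '||' is logical OR (level 1)
Higher level binds tighter
'<' has higher precedence than '||'


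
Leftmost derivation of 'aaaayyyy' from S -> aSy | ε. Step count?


Derivation: S => aSy => aaSyy => aaaSyyy => aaaaSyyyy => aaaayyyy
Steps: 5


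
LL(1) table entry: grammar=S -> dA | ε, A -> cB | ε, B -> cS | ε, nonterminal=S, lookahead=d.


For [S, d]: 'd' ∈ FIRST(dA)
Entry: S -> dA


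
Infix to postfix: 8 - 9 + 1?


Left to right (same or higher precedence on left)
Postfix: 8 9 - 1 +


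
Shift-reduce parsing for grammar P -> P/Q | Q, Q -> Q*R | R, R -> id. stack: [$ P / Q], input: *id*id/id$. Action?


'*' can extend Q; shift to build Q -> Q*R
Action: shift


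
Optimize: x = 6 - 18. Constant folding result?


6 - 18 = -12 at compile time
Optimized: x = -12


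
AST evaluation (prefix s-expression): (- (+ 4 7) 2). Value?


Evaluate inner: (+ 4 7) = 11
Evaluate root: (- 11 2) = 9
Result: 9


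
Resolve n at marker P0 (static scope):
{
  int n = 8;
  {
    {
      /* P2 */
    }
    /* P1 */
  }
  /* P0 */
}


n declared in the same block as P0
n = 8


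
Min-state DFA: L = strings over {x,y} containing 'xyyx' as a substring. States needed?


KMP-style automaton: 4 progress states + 1 absorbing accept = 5
Minimal DFA: 5 states


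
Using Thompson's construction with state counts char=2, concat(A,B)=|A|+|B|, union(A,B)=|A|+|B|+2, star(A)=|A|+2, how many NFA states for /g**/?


Syntax tree has 1 char leaf(s), 0 union(s), 2 star(s)
chars contribute 1×2 = 2; each union adds +2; each star adds +2
Total: 2 + 0 + 4 = 6 states


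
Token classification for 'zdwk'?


Pattern: letter/underscore followed by alphanumerics, not a keyword
Type: IDENTIFIER


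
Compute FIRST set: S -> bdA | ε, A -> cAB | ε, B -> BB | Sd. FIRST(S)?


Per alternative of S: FIRST(bdA) = {b}; FIRST(ε) = {ε}
FIRST(S) = {b, ε}


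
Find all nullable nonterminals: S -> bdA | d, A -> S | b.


A nonterminal is nullable iff some alternative derives ε (directly, or every symbol in it is nullable)
Nullable: {}


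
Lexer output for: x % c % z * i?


Scan left to right, longest-match per lexeme
Tokens: ID(x), OP(%), ID(c), OP(%), ID(z), OP(*), ID(i)


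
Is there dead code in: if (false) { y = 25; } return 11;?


condition is constant false, so the whole block is unreachable
Dead: 'if (false) { y = 25; }'


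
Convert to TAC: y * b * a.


Break into single-operator statements:
t1 = y * b
t2 = t1 * a


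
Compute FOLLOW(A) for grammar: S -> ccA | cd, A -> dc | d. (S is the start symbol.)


$ ∈ FOLLOW(S). For each A -> αBβ: add FIRST(β)\{ε} to FOLLOW(B); if β nullable, add FOLLOW(A).
FOLLOW(A) = {$}


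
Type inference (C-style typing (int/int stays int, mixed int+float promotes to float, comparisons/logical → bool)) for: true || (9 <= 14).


Operand types: bool || bool
Rule: logical operators take bool operands and yield bool
Result type: bool


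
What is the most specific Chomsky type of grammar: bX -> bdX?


LHS has context (more than one symbol) and |LHS| ≤ |RHS|
Classification: Type 1 (Context-Sensitive)


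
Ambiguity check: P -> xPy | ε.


balanced x^n…y^n: each string has a unique parse
Unambiguous


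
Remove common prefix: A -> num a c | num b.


Common prefix: 'num'
Factored: A -> num A', A' -> a c | b


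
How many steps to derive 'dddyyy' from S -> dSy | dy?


Derivation: S => dSy => ddSyy => dddyyy
Steps: 3


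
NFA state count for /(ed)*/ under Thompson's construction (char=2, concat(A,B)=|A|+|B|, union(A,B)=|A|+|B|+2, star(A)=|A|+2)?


Syntax tree has 2 char leaf(s), 0 union(s), 1 star(s)
chars contribute 2×2 = 4; each union adds +2; each star adds +2
Total: 4 + 0 + 2 = 6 states


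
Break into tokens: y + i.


Scan left to right, longest-match per lexeme
Tokens: ID(y), OP(+), ID(i)


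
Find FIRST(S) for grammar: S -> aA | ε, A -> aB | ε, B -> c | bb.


Per alternative of S: FIRST(aA) = {a}; FIRST(ε) = {ε}
FIRST(S) = {a, ε}


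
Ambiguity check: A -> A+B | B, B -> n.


precedence layered via separate nonterminal B: deterministic
Unambiguous


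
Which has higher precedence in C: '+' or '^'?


'+' is additive (level 9); '^' is bitwise XOR (level 4)
Higher level binds tighter
'+' has higher precedence than '^'


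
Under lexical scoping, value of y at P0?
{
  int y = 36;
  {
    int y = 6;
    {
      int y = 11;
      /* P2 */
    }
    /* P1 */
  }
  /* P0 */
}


y declared in the same block as P0
y = 36


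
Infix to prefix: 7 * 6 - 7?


left-to-right (same/higher precedence on left): tree is (- (* 7 6) 7)
Prefix: - * 7 6 7


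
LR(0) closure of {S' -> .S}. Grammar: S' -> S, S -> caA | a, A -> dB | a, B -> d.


Start: S' -> .S
For each item with dot before a nonterminal B, add B -> .γ for every B-production
Closure: [S' -> .S, S -> .caA, S -> .a]


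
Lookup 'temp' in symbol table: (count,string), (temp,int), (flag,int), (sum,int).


Lookup 'temp' → type int


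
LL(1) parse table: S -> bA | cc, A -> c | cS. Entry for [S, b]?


For [S, b]: 'b' ∈ FIRST(bA)
Entry: S -> bA


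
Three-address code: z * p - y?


Break into single-operator statements:
t1 = z * p
t2 = t1 - y


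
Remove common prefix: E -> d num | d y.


Common prefix: 'd'
Factored: E -> d E', E' -> num | y


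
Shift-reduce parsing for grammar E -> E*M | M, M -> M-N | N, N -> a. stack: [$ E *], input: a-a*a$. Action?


no handle ('E*' is not any RHS); shift 'a'
Action: shift


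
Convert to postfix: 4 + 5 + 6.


Left to right (same or higher precedence on left)
Postfix: 4 5 + 6 +


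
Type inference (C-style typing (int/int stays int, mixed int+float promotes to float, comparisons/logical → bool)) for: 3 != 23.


Operand types: int != int
Rule: comparison yields bool
Result type: bool


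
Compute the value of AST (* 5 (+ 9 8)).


Evaluate inner: (+ 9 8) = 17
Evaluate root: (* 5 17) = 85
Result: 85


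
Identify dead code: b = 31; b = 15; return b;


first assignment to b is overwritten before any read
Dead: 'b = 31'


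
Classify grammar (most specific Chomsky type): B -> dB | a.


Right-linear: every RHS is a terminal or a terminal followed by one nonterminal
Classification: Type 3 (Regular)


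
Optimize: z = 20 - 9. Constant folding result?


20 - 9 = 11 at compile time
Optimized: z = 11


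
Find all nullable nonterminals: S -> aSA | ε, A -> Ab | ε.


A nonterminal is nullable iff some alternative derives ε (directly, or every symbol in it is nullable)
Nullable: {A, S}


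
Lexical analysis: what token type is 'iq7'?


Pattern: letter/underscore followed by alphanumerics, not a keyword
Type: IDENTIFIER


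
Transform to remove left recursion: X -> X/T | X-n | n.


Left-recursive alternatives: X/T, X-n; non-recursive: n
Introduce X': X -> nX', X' -> /TX' | -nX' | ε


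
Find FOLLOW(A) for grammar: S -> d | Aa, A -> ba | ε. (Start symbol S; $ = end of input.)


$ ∈ FOLLOW(S). For each A -> αBβ: add FIRST(β)\{ε} to FOLLOW(B); if β nullable, add FOLLOW(A).
FOLLOW(A) = {a}


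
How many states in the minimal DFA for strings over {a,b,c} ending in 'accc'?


Track the longest suffix of input matching a prefix of 'accc': 5 classes (prefixes of length 0..4)
Minimal DFA: 5 states


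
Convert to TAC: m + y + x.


Break into single-operator statements:
t1 = m + y
t2 = t1 + x


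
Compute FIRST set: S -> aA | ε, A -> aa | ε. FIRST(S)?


Per alternative of S: FIRST(aA) = {a}; FIRST(ε) = {ε}
FIRST(S) = {a, ε}


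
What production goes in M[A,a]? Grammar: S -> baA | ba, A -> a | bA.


For [A, a]: 'a' ∈ FIRST(a)
Entry: A -> a


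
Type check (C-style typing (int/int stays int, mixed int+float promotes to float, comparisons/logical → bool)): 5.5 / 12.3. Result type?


Operand types: float / float
Rule: mixed int/float promotes to float; int/int stays int
Result type: float


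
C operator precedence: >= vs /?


'/' is multiplicative (level 10); '>=' is relational (level 7)
Higher level binds tighter
'/' has higher precedence than '>='


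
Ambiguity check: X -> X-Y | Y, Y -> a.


precedence layered via separate nonterminal Y: deterministic
Unambiguous


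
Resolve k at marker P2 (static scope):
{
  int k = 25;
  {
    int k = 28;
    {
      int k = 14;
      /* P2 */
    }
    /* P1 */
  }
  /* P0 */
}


k declared in the same block as P2
k = 14


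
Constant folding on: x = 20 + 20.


20 + 20 = 40 at compile time
Optimized: x = 40


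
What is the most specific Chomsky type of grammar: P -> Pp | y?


Left-linear: every RHS is a terminal or one nonterminal followed by a terminal
Classification: Type 3 (Regular)


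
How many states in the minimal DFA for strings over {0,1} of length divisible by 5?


Track length mod 5: states 0..4, accept at 0
Minimal DFA: 5 states


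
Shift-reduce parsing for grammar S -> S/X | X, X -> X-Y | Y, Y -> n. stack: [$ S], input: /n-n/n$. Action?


shift '/' to continue S -> S/X
Action: shift


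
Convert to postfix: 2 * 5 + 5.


Left to right (same or higher precedence on left)
Postfix: 2 5 * 5 +


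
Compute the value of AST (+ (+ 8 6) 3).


Evaluate inner: (+ 8 6) = 14
Evaluate root: (+ 14 3) = 17
Result: 17


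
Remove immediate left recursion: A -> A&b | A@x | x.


Left-recursive alternatives: A&b, A@x; non-recursive: x
Introduce A': A -> xA', A' -> &bA' | @xA' | ε


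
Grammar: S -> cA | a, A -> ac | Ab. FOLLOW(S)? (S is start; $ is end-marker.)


$ ∈ FOLLOW(S). For each A -> αBβ: add FIRST(β)\{ε} to FOLLOW(B); if β nullable, add FOLLOW(A).
FOLLOW(S) = {$}


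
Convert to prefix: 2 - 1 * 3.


'*' binds tighter: tree is (- 2 (* 1 3))
Prefix: - 2 * 1 3


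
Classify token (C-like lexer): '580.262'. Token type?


Pattern: digits with a decimal point
Type: FLOAT_LITERAL


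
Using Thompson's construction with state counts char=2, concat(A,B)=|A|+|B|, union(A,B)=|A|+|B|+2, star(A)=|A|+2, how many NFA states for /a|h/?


Syntax tree has 2 char leaf(s), 1 union(s), 0 star(s)
chars contribute 2×2 = 4; each union adds +2; each star adds +2
Total: 4 + 2 + 0 = 6 states


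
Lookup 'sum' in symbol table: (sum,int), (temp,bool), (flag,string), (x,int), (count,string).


Lookup 'sum' → type int


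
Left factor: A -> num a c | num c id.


Common prefix: 'num'
Factored: A -> num A', A' -> a c | c id


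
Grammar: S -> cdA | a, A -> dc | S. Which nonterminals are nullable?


A nonterminal is nullable iff some alternative derives ε (directly, or every symbol in it is nullable)
Nullable: {}


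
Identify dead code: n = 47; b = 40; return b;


n is assigned but never read
Dead: 'n = 47'


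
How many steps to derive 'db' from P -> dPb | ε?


Derivation: P => dPb => db
Steps: 2


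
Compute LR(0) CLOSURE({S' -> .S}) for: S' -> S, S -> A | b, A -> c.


Start: S' -> .S
For each item with dot before a nonterminal B, add B -> .γ for every B-production
Closure: [S' -> .S, S -> .A, S -> .b, A -> .c]


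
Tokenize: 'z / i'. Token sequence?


Scan left to right, longest-match per lexeme
Tokens: ID(z), OP(/), ID(i)


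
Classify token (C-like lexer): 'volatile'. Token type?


Pattern: reserved word
Type: KEYWORD


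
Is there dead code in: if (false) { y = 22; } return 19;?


condition is constant false, so the whole block is unreachable
Dead: 'if (false) { y = 22; }'


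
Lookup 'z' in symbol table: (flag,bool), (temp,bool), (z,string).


Lookup 'z' → type string


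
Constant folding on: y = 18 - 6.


18 - 6 = 12 at compile time
Optimized: y = 12


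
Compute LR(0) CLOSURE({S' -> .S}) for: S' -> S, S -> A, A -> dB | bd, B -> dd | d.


Start: S' -> .S
For each item with dot before a nonterminal B, add B -> .γ for every B-production
Closure: [S' -> .S, S -> .A, A -> .dB, A -> .bd]


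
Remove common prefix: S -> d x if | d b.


Common prefix: 'd'
Factored: S -> d S', S' -> x if | b


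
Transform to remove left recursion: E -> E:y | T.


Left-recursive alternatives: E:y; non-recursive: T
Introduce E': E -> TE', E' -> :yE' | ε


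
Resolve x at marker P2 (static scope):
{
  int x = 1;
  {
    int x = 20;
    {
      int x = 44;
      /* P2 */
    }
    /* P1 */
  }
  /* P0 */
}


x declared in the same block as P2
x = 44


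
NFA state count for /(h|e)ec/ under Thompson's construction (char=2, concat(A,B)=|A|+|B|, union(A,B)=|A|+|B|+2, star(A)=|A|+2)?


Syntax tree has 4 char leaf(s), 1 union(s), 0 star(s)
chars contribute 4×2 = 8; each union adds +2; each star adds +2
Total: 8 + 2 + 0 = 10 states


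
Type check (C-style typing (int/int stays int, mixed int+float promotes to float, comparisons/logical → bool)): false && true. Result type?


Operand types: bool && bool
Rule: logical operators take bool operands and yield bool
Result type: bool


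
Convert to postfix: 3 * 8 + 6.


Left to right (same or higher precedence on left)
Postfix: 3 8 * 6 +


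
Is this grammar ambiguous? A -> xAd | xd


balanced x^n…d^n: each string has a unique parse
Unambiguous


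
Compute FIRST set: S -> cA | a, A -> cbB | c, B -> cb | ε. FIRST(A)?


Per alternative of A: FIRST(cbB) = {c}; FIRST(c) = {c}
FIRST(A) = {c}


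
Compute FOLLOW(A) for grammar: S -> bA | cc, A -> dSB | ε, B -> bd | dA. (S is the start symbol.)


$ ∈ FOLLOW(S). For each A -> αBβ: add FIRST(β)\{ε} to FOLLOW(B); if β nullable, add FOLLOW(A).
FOLLOW(A) = {$, b, d}


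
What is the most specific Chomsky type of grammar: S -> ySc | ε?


Single nonterminal LHS, but y^n c^n is not regular
Classification: Type 2 (Context-Free)


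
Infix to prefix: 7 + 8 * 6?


'*' binds tighter: tree is (+ 7 (* 8 6))
Prefix: + 7 * 8 6
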